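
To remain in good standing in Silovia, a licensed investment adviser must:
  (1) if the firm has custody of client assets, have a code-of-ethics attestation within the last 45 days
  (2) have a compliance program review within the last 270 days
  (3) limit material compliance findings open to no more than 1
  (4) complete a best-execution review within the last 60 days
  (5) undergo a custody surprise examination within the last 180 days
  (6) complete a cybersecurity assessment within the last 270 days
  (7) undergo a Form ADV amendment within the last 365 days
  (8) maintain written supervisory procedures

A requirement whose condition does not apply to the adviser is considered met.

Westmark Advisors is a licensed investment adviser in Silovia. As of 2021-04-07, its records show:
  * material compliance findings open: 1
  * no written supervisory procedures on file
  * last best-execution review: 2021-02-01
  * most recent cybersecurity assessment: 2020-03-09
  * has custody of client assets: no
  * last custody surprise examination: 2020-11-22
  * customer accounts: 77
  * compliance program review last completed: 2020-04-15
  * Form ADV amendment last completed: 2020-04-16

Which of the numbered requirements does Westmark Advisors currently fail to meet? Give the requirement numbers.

1. condition 'has custody of client assets' does not hold → requirement n/a → met
2. compliance program review 357 days ago vs limit 270 → not met
3. material compliance findings open 1 ≤ 1 → met
4. best-execution review 65 days ago vs limit 60 → not met
5. custody surprise examination 136 days ago vs limit 180 → met
6. cybersecurity assessment 394 days ago vs limit 270 → not met
7. Form ADV amendment 356 days ago vs limit 365 → met
8. written supervisory procedures absent → not met
Not met: 2, 4, 6, 8

2, 4, 6, 8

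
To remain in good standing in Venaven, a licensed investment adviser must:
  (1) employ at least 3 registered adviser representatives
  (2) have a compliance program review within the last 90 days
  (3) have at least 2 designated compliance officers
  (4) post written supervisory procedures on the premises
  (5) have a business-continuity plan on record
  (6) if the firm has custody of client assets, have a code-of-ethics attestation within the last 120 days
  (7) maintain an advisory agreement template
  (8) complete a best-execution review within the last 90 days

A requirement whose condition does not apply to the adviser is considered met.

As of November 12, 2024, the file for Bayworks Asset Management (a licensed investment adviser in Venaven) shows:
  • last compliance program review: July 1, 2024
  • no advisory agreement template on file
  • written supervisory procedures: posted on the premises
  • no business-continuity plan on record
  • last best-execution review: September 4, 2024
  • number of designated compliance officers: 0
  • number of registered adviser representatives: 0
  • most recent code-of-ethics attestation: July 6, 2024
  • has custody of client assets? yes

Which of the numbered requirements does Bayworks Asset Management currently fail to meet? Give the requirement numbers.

1, 2, 3, 5, 6, 7

1. registered adviser representatives 0 < 3 → not met
2. compliance program review 134 days ago vs limit 90 → not met
3. designated compliance officers 0 < 2 → not met
4. written supervisory procedures present → met
5. business-continuity plan absent → not met
6. condition 'has custody of client assets' holds; code-of-ethics attestation 129 days ago vs limit 120 → not met
7. advisory agreement template absent → not met
8. best-execution review 69 days ago vs limit 90 → met
Not met: 1, 2, 3, 5, 6, 7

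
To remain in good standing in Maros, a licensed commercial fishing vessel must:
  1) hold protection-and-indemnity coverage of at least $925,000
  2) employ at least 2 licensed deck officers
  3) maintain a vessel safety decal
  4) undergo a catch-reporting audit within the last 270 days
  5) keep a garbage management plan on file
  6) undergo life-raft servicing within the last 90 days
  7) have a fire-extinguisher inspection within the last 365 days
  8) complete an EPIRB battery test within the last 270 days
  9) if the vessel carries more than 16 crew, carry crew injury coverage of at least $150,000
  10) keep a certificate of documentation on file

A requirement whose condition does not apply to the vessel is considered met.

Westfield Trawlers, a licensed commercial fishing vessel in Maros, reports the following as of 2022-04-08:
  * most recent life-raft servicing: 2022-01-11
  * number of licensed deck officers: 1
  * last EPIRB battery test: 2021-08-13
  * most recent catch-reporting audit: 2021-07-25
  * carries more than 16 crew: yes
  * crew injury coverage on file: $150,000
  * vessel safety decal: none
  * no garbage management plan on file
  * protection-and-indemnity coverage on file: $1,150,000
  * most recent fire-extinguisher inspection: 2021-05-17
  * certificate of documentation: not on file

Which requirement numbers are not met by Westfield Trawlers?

2, 3, 5, 10

1. protection-and-indemnity coverage $1,150,000 ≥ $925,000 → met
2. licensed deck officers 1 < 2 → not met
3. vessel safety decal absent → not met
4. catch-reporting audit 257 days ago vs limit 270 → met
5. garbage management plan absent → not met
6. life-raft servicing 87 days ago vs limit 90 → met
7. fire-extinguisher inspection 326 days ago vs limit 365 → met
8. EPIRB battery test 238 days ago vs limit 270 → met
9. condition 'carries more than 16 crew' holds; crew injury coverage $150,000 ≥ $150,000 → met
10. certificate of documentation absent → not met
Not met: 2, 3, 5, 10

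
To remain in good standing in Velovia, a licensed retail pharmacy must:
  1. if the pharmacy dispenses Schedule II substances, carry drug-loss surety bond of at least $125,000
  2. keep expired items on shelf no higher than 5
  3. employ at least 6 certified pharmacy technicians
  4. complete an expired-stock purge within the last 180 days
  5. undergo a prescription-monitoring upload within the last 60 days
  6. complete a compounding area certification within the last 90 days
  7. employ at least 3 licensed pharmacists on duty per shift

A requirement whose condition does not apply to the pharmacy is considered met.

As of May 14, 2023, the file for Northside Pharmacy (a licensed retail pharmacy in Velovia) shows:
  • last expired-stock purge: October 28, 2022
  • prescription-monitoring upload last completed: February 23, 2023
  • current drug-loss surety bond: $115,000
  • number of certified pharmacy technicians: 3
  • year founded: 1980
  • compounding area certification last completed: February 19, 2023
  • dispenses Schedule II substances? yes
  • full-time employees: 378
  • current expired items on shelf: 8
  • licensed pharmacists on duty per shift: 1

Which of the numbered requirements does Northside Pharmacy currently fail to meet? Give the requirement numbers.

1. condition 'dispenses Schedule II substances' holds; drug-loss surety bond $115,000 < $125,000 → not met
2. expired items on shelf 8 > 5 → not met
3. certified pharmacy technicians 3 < 6 → not met
4. expired-stock purge 198 days ago vs limit 180 → not met
5. prescription-monitoring upload 80 days ago vs limit 60 → not met
6. compounding area certification 84 days ago vs limit 90 → met
7. licensed pharmacists on duty per shift 1 < 3 → not met
Not met: 1, 2, 3, 4, 5, 7

1, 2, 3, 4, 5, 7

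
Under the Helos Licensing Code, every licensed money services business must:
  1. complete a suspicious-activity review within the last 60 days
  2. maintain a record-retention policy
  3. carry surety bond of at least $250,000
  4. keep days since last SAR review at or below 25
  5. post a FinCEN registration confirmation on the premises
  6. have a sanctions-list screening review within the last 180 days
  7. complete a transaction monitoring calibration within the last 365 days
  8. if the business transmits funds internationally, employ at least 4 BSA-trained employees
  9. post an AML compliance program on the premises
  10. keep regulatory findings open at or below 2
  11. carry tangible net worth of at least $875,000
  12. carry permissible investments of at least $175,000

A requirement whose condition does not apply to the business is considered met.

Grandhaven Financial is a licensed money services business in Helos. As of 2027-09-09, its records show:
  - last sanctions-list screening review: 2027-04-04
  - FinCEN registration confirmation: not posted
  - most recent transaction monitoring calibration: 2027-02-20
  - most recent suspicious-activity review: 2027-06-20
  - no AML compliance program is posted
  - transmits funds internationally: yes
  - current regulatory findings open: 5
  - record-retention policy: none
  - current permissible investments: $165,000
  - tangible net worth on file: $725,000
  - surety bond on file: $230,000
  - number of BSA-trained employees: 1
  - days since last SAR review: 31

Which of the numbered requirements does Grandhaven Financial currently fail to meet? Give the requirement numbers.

1, 2, 3, 4, 5, 8, 9, 10, 11, 12

1. suspicious-activity review 81 days ago vs limit 60 → not met
2. record-retention policy absent → not met
3. surety bond $230,000 < $250,000 → not met
4. days since last SAR review 31 > 25 → not met
5. FinCEN registration confirmation absent → not met
6. sanctions-list screening review 158 days ago vs limit 180 → met
7. transaction monitoring calibration 201 days ago vs limit 365 → met
8. condition 'transmits funds internationally' holds; BSA-trained employees 1 < 4 → not met
9. AML compliance program absent → not met
10. regulatory findings open 5 > 2 → not met
11. tangible net worth $725,000 < $875,000 → not met
12. permissible investments $165,000 < $175,000 → not met
Not met: 1, 2, 3, 4, 5, 8, 9, 10, 11, 12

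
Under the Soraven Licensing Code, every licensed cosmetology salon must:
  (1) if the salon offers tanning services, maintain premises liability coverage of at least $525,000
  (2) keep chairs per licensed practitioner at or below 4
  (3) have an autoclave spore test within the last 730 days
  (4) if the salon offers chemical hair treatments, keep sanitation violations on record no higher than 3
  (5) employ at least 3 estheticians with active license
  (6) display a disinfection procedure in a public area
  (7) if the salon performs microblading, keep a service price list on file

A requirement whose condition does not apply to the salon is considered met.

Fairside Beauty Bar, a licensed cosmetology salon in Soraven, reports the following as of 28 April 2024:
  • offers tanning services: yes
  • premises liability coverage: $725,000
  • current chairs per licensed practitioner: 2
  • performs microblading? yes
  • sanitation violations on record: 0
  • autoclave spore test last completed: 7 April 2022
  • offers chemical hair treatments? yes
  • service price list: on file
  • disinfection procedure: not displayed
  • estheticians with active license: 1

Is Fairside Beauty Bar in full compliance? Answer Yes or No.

No

1. condition 'offers tanning services' holds; premises liability coverage $725,000 ≥ $525,000 → met
2. chairs per licensed practitioner 2 ≤ 4 → met
3. autoclave spore test 752 days ago vs limit 730 → not met
4. condition 'offers chemical hair treatments' holds; sanitation violations on record 0 ≤ 3 → met
5. estheticians with active license 1 < 3 → not met
6. disinfection procedure absent → not met
7. condition 'performs microblading' holds; service price list present → met
Not met: 3, 5, 6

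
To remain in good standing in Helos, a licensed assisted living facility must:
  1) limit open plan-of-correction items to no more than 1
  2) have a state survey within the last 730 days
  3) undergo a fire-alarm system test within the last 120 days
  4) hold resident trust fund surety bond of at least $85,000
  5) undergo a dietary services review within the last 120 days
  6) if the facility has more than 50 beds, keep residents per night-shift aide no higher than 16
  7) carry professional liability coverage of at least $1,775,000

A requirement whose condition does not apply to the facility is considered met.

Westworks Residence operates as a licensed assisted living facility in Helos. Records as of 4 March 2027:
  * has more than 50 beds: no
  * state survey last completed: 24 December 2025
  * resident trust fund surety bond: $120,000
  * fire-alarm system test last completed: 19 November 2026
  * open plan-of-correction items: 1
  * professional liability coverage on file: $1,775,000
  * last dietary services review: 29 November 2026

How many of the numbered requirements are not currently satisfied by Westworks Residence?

0

1. open plan-of-correction items 1 ≤ 1 → met
2. state survey 435 days ago vs limit 730 → met
3. fire-alarm system test 105 days ago vs limit 120 → met
4. resident trust fund surety bond $120,000 ≥ $85,000 → met
5. dietary services review 95 days ago vs limit 120 → met
6. condition 'has more than 50 beds' does not hold → requirement n/a → met
7. professional liability coverage $1,775,000 ≥ $1,775,000 → met
Not met: 0 of 7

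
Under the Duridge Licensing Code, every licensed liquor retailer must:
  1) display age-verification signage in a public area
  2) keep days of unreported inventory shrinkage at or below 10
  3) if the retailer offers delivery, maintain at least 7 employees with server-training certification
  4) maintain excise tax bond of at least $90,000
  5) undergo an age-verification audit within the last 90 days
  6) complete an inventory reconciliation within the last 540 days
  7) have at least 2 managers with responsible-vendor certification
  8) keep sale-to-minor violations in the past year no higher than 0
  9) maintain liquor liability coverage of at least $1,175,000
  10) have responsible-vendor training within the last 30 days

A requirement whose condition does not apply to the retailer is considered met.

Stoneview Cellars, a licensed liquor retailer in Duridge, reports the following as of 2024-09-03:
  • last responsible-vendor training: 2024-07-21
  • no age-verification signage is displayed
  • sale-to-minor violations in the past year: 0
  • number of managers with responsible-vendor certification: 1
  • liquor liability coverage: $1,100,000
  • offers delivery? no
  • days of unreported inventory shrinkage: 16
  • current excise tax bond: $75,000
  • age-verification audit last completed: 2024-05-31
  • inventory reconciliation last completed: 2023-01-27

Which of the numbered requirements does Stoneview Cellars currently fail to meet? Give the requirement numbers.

1. age-verification signage absent → not met
2. days of unreported inventory shrinkage 16 > 10 → not met
3. condition 'offers delivery' does not hold → requirement n/a → met
4. excise tax bond $75,000 < $90,000 → not met
5. age-verification audit 95 days ago vs limit 90 → not met
6. inventory reconciliation 585 days ago vs limit 540 → not met
7. managers with responsible-vendor certification 1 < 2 → not met
8. sale-to-minor violations in the past year 0 ≤ 0 → met
9. liquor liability coverage $1,100,000 < $1,175,000 → not met
10. responsible-vendor training 44 days ago vs limit 30 → not met
Not met: 1, 2, 4, 5, 6, 7, 9, 10

1, 2, 4, 5, 6, 7, 9, 10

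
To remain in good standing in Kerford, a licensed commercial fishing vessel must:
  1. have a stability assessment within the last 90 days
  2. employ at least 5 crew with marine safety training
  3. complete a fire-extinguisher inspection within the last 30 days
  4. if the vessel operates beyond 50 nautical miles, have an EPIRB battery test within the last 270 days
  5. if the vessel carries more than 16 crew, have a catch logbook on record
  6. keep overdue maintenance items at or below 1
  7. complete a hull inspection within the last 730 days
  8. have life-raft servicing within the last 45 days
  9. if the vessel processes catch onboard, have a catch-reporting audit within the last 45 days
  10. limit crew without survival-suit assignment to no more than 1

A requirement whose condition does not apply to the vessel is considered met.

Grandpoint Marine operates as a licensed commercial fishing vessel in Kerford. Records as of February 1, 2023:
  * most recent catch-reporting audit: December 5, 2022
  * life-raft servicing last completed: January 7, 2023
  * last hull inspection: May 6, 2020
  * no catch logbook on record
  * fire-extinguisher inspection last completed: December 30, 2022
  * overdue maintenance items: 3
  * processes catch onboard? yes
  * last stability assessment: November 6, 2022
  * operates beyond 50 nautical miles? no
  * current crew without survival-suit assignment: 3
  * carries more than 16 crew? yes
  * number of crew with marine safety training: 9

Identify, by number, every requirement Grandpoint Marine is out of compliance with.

1. stability assessment 87 days ago vs limit 90 → met
2. crew with marine safety training 9 ≥ 5 → met
3. fire-extinguisher inspection 33 days ago vs limit 30 → not met
4. condition 'operates beyond 50 nautical miles' does not hold → requirement n/a → met
5. condition 'carries more than 16 crew' holds; catch logbook absent → not met
6. overdue maintenance items 3 > 1 → not met
7. hull inspection 1001 days ago vs limit 730 → not met
8. life-raft servicing 25 days ago vs limit 45 → met
9. condition 'processes catch onboard' holds; catch-reporting audit 58 days ago vs limit 45 → not met
10. crew without survival-suit assignment 3 > 1 → not met
Not met: 3, 5, 6, 7, 9, 10

3, 5, 6, 7, 9, 10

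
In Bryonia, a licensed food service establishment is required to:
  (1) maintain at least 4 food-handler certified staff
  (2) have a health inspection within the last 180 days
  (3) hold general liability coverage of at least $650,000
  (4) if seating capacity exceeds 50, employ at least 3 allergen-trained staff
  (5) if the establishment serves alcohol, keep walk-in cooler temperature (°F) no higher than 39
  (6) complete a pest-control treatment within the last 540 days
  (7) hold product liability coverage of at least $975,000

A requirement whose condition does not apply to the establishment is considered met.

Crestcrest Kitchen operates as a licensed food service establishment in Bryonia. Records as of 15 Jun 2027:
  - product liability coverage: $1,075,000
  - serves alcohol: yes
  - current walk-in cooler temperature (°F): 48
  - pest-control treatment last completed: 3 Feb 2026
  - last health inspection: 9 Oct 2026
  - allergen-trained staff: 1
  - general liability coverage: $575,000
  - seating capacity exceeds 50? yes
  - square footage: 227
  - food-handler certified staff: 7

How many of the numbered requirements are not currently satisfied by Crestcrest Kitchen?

1. food-handler certified staff 7 ≥ 4 → met
2. health inspection 249 days ago vs limit 180 → not met
3. general liability coverage $575,000 < $650,000 → not met
4. condition 'seating capacity exceeds 50' holds; allergen-trained staff 1 < 3 → not met
5. condition 'serves alcohol' holds; walk-in cooler temperature (°F) 48 > 39 → not met
6. pest-control treatment 497 days ago vs limit 540 → met
7. product liability coverage $1,075,000 ≥ $975,000 → met
Not met: 4 of 7

4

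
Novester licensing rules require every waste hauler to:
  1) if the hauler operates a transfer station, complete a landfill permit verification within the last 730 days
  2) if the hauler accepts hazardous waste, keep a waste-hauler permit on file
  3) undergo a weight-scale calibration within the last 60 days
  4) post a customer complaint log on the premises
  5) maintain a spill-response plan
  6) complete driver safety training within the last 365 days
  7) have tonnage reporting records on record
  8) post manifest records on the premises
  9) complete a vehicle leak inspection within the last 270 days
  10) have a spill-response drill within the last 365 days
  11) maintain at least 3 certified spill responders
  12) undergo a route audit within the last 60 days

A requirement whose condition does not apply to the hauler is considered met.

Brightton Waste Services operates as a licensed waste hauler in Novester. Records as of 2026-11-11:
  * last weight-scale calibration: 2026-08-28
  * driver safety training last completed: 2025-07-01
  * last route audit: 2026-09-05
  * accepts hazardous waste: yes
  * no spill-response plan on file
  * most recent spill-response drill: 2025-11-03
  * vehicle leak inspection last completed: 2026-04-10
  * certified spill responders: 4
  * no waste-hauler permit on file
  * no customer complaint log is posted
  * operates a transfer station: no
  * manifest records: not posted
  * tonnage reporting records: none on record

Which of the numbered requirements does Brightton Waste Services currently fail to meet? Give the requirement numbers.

1. condition 'operates a transfer station' does not hold → requirement n/a → met
2. condition 'accepts hazardous waste' holds; waste-hauler permit absent → not met
3. weight-scale calibration 75 days ago vs limit 60 → not met
4. customer complaint log absent → not met
5. spill-response plan absent → not met
6. driver safety training 498 days ago vs limit 365 → not met
7. tonnage reporting records absent → not met
8. manifest records absent → not met
9. vehicle leak inspection 215 days ago vs limit 270 → met
10. spill-response drill 373 days ago vs limit 365 → not met
11. certified spill responders 4 ≥ 3 → met
12. route audit 67 days ago vs limit 60 → not met
Not met: 2, 3, 4, 5, 6, 7, 8, 10, 12

2, 3, 4, 5, 6, 7, 8, 10, 12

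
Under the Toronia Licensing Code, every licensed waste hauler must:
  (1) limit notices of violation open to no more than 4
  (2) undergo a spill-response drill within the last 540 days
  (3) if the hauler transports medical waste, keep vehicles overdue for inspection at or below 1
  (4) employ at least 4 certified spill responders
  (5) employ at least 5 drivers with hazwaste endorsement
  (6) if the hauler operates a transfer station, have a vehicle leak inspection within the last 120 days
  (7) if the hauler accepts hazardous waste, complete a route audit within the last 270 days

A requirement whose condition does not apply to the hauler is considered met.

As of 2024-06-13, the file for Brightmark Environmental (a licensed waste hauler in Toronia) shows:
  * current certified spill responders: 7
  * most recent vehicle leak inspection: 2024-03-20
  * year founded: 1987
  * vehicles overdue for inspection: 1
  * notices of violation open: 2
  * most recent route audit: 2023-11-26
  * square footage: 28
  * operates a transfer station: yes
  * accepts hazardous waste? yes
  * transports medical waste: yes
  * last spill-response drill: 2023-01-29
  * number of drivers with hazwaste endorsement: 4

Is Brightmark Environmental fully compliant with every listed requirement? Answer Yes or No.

1. notices of violation open 2 ≤ 4 → met
2. spill-response drill 501 days ago vs limit 540 → met
3. condition 'transports medical waste' holds; vehicles overdue for inspection 1 ≤ 1 → met
4. certified spill responders 7 ≥ 4 → met
5. drivers with hazwaste endorsement 4 < 5 → not met
6. condition 'operates a transfer station' holds; vehicle leak inspection 85 days ago vs limit 120 → met
7. condition 'accepts hazardous waste' holds; route audit 200 days ago vs limit 270 → met
Not met: 5

No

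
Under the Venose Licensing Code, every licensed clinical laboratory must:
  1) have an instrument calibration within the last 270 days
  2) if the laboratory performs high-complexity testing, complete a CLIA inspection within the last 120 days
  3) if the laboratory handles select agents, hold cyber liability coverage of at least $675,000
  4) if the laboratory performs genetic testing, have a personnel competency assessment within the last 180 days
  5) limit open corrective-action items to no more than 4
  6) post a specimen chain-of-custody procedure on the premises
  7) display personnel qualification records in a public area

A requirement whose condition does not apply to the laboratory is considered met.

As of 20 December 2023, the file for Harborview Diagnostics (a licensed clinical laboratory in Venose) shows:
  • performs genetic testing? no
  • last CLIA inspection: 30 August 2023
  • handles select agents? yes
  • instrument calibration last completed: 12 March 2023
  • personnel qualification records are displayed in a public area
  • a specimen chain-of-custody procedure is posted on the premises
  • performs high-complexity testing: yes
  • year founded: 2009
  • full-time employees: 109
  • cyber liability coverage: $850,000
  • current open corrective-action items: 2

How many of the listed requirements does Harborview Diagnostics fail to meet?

1

1. instrument calibration 283 days ago vs limit 270 → not met
2. condition 'performs high-complexity testing' holds; CLIA inspection 112 days ago vs limit 120 → met
3. condition 'handles select agents' holds; cyber liability coverage $850,000 ≥ $675,000 → met
4. condition 'performs genetic testing' does not hold → requirement n/a → met
5. open corrective-action items 2 ≤ 4 → met
6. specimen chain-of-custody procedure present → met
7. personnel qualification records present → met
Not met: 1 of 7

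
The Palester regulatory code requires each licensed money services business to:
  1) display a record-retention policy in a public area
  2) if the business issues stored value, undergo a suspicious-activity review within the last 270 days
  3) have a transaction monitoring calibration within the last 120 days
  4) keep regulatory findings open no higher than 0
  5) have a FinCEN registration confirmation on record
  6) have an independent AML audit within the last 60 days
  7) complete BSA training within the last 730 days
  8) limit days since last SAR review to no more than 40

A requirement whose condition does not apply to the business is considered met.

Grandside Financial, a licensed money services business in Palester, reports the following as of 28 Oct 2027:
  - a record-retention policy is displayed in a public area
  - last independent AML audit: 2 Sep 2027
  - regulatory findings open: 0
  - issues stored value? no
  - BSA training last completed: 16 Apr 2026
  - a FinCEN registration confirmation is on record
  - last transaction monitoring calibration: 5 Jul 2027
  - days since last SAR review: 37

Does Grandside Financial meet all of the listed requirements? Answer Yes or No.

1. record-retention policy present → met
2. condition 'issues stored value' does not hold → requirement n/a → met
3. transaction monitoring calibration 115 days ago vs limit 120 → met
4. regulatory findings open 0 ≤ 0 → met
5. FinCEN registration confirmation present → met
6. independent AML audit 56 days ago vs limit 60 → met
7. BSA training 560 days ago vs limit 730 → met
8. days since last SAR review 37 ≤ 40 → met
All met.

Yes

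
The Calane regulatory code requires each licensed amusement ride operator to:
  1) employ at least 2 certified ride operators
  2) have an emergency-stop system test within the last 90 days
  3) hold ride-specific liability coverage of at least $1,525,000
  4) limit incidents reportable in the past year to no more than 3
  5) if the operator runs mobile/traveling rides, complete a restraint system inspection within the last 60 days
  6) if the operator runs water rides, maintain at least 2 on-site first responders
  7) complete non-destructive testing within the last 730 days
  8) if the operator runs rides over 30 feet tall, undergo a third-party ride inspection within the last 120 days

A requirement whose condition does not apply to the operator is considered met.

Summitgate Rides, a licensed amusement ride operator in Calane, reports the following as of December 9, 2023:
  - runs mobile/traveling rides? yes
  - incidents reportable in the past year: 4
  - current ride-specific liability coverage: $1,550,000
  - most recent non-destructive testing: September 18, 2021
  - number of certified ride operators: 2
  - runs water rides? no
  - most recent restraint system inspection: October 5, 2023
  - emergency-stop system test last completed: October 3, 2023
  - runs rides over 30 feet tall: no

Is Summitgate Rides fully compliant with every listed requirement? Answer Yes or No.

1. certified ride operators 2 ≥ 2 → met
2. emergency-stop system test 67 days ago vs limit 90 → met
3. ride-specific liability coverage $1,550,000 ≥ $1,525,000 → met
4. incidents reportable in the past year 4 > 3 → not met
5. condition 'runs mobile/traveling rides' holds; restraint system inspection 65 days ago vs limit 60 → not met
6. condition 'runs water rides' does not hold → requirement n/a → met
7. non-destructive testing 812 days ago vs limit 730 → not met
8. condition 'runs rides over 30 feet tall' does not hold → requirement n/a → met
Not met: 4, 5, 7

No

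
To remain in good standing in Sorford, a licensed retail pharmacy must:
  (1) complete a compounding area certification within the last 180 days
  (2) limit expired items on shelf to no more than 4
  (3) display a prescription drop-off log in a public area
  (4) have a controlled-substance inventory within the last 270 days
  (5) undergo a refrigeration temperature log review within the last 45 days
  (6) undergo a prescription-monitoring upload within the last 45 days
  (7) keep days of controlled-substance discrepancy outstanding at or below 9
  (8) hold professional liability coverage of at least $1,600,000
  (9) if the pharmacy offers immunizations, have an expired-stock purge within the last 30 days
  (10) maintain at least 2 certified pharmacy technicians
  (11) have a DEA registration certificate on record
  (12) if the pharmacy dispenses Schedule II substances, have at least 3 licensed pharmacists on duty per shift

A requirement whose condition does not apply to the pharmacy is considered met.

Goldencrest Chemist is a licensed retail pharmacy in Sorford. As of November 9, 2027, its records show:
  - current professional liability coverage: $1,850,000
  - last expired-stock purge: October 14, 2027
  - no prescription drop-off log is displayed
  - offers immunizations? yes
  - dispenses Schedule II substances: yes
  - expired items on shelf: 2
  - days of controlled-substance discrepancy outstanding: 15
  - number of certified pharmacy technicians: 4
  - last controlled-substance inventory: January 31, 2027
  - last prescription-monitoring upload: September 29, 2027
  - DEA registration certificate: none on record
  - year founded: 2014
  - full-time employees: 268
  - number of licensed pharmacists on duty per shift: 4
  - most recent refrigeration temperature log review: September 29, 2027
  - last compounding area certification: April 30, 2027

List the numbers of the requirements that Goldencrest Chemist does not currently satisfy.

1, 3, 4, 7, 11

1. compounding area certification 193 days ago vs limit 180 → not met
2. expired items on shelf 2 ≤ 4 → met
3. prescription drop-off log absent → not met
4. controlled-substance inventory 282 days ago vs limit 270 → not met
5. refrigeration temperature log review 41 days ago vs limit 45 → met
6. prescription-monitoring upload 41 days ago vs limit 45 → met
7. days of controlled-substance discrepancy outstanding 15 > 9 → not met
8. professional liability coverage $1,850,000 ≥ $1,600,000 → met
9. condition 'offers immunizations' holds; expired-stock purge 26 days ago vs limit 30 → met
10. certified pharmacy technicians 4 ≥ 2 → met
11. DEA registration certificate absent → not met
12. condition 'dispenses Schedule II substances' holds; licensed pharmacists on duty per shift 4 ≥ 3 → met
Not met: 1, 3, 4, 7, 11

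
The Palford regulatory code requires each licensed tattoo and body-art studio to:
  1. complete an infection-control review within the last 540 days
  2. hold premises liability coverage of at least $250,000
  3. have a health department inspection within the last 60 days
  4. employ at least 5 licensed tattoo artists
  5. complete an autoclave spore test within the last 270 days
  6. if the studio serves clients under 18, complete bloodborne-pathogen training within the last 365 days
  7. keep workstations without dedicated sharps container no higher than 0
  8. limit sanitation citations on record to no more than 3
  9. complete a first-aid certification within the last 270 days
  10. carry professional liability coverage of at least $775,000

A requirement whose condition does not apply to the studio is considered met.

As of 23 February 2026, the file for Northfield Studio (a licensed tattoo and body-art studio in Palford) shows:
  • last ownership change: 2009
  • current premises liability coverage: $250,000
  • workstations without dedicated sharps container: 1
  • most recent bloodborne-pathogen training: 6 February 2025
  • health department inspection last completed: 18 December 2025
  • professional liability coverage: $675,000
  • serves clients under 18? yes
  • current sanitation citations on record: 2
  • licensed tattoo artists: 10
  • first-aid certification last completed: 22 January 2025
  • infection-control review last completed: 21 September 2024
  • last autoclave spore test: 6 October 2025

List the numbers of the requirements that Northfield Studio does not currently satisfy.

3, 6, 7, 9, 10

1. infection-control review 520 days ago vs limit 540 → met
2. premises liability coverage $250,000 ≥ $250,000 → met
3. health department inspection 67 days ago vs limit 60 → not met
4. licensed tattoo artists 10 ≥ 5 → met
5. autoclave spore test 140 days ago vs limit 270 → met
6. condition 'serves clients under 18' holds; bloodborne-pathogen training 382 days ago vs limit 365 → not met
7. workstations without dedicated sharps container 1 > 0 → not met
8. sanitation citations on record 2 ≤ 3 → met
9. first-aid certification 397 days ago vs limit 270 → not met
10. professional liability coverage $675,000 < $775,000 → not met
Not met: 3, 6, 7, 9, 10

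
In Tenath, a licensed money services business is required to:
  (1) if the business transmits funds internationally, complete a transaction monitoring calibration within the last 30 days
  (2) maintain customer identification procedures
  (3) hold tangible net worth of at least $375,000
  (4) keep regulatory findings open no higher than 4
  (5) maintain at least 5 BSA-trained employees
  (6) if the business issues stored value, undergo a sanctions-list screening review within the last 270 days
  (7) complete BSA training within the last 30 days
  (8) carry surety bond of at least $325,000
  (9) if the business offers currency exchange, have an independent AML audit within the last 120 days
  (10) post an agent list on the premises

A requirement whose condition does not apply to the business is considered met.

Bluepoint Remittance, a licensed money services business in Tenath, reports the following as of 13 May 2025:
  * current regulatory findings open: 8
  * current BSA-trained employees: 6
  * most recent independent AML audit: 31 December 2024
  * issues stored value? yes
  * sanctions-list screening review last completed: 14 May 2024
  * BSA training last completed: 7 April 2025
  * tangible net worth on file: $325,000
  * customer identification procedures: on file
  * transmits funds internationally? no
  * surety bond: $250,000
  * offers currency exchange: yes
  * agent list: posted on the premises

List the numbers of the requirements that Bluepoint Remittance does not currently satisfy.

3, 4, 6, 7, 8, 9

1. condition 'transmits funds internationally' does not hold → requirement n/a → met
2. customer identification procedures present → met
3. tangible net worth $325,000 < $375,000 → not met
4. regulatory findings open 8 > 4 → not met
5. BSA-trained employees 6 ≥ 5 → met
6. condition 'issues stored value' holds; sanctions-list screening review 364 days ago vs limit 270 → not met
7. BSA training 36 days ago vs limit 30 → not met
8. surety bond $250,000 < $325,000 → not met
9. condition 'offers currency exchange' holds; independent AML audit 133 days ago vs limit 120 → not met
10. agent list present → met
Not met: 3, 4, 6, 7, 8, 9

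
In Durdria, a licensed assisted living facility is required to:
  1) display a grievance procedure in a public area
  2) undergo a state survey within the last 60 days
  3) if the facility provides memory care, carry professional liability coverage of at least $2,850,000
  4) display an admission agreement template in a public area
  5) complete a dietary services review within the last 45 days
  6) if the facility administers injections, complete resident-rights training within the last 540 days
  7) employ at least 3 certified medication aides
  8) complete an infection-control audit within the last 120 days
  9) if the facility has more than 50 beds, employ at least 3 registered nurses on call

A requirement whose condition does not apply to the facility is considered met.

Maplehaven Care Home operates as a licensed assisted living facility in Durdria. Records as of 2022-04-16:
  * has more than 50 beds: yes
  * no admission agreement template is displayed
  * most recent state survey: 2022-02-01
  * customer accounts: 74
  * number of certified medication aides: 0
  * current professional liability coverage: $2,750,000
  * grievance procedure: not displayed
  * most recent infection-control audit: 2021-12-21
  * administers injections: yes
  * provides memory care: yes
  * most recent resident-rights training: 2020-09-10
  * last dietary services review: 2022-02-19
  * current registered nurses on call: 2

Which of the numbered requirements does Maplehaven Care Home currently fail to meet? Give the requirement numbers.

1, 2, 3, 4, 5, 6, 7, 9

1. grievance procedure absent → not met
2. state survey 74 days ago vs limit 60 → not met
3. condition 'provides memory care' holds; professional liability coverage $2,750,000 < $2,850,000 → not met
4. admission agreement template absent → not met
5. dietary services review 56 days ago vs limit 45 → not met
6. condition 'administers injections' holds; resident-rights training 583 days ago vs limit 540 → not met
7. certified medication aides 0 < 3 → not met
8. infection-control audit 116 days ago vs limit 120 → met
9. condition 'has more than 50 beds' holds; registered nurses on call 2 < 3 → not met
Not met: 1, 2, 3, 4, 5, 6, 7, 9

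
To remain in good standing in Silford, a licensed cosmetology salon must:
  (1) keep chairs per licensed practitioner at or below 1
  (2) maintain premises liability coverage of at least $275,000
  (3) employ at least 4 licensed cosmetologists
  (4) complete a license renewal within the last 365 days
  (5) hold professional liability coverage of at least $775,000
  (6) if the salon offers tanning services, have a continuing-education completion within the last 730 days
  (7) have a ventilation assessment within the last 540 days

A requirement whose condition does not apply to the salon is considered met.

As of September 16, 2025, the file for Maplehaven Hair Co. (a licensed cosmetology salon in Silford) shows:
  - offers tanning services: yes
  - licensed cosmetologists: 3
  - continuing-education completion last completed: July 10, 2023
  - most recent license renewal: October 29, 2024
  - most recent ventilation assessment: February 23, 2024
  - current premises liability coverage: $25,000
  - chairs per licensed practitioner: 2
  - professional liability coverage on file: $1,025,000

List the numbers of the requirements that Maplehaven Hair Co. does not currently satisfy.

1, 2, 3, 6, 7

1. chairs per licensed practitioner 2 > 1 → not met
2. premises liability coverage $25,000 < $275,000 → not met
3. licensed cosmetologists 3 < 4 → not met
4. license renewal 322 days ago vs limit 365 → met
5. professional liability coverage $1,025,000 ≥ $775,000 → met
6. condition 'offers tanning services' holds; continuing-education completion 799 days ago vs limit 730 → not met
7. ventilation assessment 571 days ago vs limit 540 → not met
Not met: 1, 2, 3, 6, 7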